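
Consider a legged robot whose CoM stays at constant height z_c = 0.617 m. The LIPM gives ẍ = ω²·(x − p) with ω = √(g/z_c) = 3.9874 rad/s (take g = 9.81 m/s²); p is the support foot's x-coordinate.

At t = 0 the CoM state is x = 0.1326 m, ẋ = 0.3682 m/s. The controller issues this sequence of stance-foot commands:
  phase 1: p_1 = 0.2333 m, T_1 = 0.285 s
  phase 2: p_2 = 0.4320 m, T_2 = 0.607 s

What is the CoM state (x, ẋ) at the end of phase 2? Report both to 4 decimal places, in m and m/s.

phase 1: p=0.2333, T=0.285, ωT=1.136409, cosh=1.718265, sinh=1.397295; start (x,ẋ)=(0.132600, 0.368200) → end (x,ẋ)=(0.189298, 0.071607)
phase 2: p=0.4320, T=0.607, ωT=2.420352, cosh=5.669353, sinh=5.580463; start (x,ẋ)=(0.189298, 0.071607) → end (x,ẋ)=(-0.843746, -4.994520)

x = -0.8437, ẋ = -4.9945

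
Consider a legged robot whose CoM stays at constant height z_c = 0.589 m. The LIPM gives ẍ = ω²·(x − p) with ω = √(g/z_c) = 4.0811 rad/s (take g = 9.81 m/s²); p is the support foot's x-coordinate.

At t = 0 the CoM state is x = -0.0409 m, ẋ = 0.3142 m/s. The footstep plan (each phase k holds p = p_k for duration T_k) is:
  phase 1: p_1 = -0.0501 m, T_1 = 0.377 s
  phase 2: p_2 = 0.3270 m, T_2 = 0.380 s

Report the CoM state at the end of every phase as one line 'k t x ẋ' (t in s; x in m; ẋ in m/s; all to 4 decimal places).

1 0.3770 0.1434 0.8489
2 0.7570 0.3429 0.4039

phase 1: p=-0.0501, T=0.377, ωT=1.538575, cosh=2.436317, sinh=2.221630; start (x,ẋ)=(-0.040900, 0.314200) → end (x,ẋ)=(0.143355, 0.848904)
phase 2: p=0.3270, T=0.380, ωT=1.550818, cosh=2.463700, sinh=2.251626; start (x,ẋ)=(0.143355, 0.848904) → end (x,ẋ)=(0.342912, 0.403914)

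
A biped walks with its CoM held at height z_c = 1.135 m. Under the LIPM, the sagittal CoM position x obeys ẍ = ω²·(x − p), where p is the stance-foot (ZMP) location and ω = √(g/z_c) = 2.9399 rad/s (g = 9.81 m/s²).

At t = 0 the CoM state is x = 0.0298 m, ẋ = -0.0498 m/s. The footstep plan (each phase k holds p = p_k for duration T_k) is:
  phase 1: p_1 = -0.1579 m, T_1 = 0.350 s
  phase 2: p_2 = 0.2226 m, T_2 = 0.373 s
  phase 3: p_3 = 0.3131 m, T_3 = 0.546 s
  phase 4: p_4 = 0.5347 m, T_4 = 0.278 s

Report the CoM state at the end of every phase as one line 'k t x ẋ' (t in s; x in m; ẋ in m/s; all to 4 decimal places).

phase 1: p=-0.1579, T=0.350, ωT=1.028965, cosh=1.577772, sinh=1.220396; start (x,ẋ)=(0.029800, -0.049800) → end (x,ẋ)=(0.117575, 0.594865)
phase 2: p=0.2226, T=0.373, ωT=1.096583, cosh=1.663964, sinh=1.329953; start (x,ẋ)=(0.117575, 0.594865) → end (x,ẋ)=(0.316948, 0.579194)
phase 3: p=0.3131, T=0.546, ωT=1.605185, cosh=2.589817, sinh=2.388965; start (x,ẋ)=(0.316948, 0.579194) → end (x,ẋ)=(0.793718, 1.527030)
phase 4: p=0.5347, T=0.278, ωT=0.817292, cosh=1.352993, sinh=0.911367; start (x,ẋ)=(0.793718, 1.527030) → end (x,ẋ)=(1.358528, 2.760056)

1 0.3500 0.1176 0.5949
2 0.7230 0.3169 0.5792
3 1.2690 0.7937 1.5270
4 1.5470 1.3585 2.7601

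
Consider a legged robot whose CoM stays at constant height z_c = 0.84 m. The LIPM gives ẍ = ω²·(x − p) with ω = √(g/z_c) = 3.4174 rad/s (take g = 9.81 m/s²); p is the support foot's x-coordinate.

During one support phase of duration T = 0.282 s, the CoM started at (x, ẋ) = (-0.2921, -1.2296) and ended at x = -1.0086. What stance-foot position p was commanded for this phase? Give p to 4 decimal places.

ωT = 3.4174·0.282 = 0.963707; cosh(ωT) = 1.501436, sinh(ωT) = 1.119960
x(T) = p + (x₀−p)·cosh(ωT) + (ẋ₀/ω)·sinh(ωT) ⇒ p·(1 − cosh) = x(T) − x₀·cosh − (ẋ₀/ω)·sinh
numerator   = -1.0086 − (-0.2921)·1.501436 − (-1.2296/3.4174)·1.119960 = -0.167063
denominator = 1 − 1.501436 = -0.501436
p = -0.167063 / -0.501436 = 0.3332

p = 0.3332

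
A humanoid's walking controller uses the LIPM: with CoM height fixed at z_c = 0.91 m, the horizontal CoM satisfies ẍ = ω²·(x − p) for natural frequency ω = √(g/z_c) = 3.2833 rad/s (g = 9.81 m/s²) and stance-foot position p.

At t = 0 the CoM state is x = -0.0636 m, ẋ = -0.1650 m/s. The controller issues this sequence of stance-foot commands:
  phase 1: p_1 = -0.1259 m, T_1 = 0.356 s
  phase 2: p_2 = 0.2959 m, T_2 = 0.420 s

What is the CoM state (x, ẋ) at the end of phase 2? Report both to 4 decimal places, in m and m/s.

x = -0.5133, ẋ = -2.3370

phase 1: p=-0.1259, T=0.356, ωT=1.168855, cosh=1.764514, sinh=1.453791; start (x,ẋ)=(-0.063600, -0.165000) → end (x,ẋ)=(-0.089030, 0.006228)
phase 2: p=0.2959, T=0.420, ωT=1.378986, cosh=2.111353, sinh=1.859520; start (x,ẋ)=(-0.089030, 0.006228) → end (x,ẋ)=(-0.513296, -2.336988)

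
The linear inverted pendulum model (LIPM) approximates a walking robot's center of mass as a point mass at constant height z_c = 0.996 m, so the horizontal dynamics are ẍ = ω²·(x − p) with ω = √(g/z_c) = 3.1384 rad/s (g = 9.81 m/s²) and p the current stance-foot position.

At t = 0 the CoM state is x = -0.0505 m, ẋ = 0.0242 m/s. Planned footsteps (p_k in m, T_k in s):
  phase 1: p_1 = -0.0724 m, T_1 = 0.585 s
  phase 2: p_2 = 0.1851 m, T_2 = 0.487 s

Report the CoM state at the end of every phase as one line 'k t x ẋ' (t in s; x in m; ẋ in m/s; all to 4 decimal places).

phase 1: p=-0.0724, T=0.585, ωT=1.835964, cosh=3.215318, sinh=3.055858; start (x,ẋ)=(-0.050500, 0.024200) → end (x,ẋ)=(0.021579, 0.287843)
phase 2: p=0.1851, T=0.487, ωT=1.528401, cosh=2.413840, sinh=2.196958; start (x,ẋ)=(0.021579, 0.287843) → end (x,ẋ)=(-0.008116, -0.432660)

1 0.5850 0.0216 0.2878
2 1.0720 -0.0081 -0.4327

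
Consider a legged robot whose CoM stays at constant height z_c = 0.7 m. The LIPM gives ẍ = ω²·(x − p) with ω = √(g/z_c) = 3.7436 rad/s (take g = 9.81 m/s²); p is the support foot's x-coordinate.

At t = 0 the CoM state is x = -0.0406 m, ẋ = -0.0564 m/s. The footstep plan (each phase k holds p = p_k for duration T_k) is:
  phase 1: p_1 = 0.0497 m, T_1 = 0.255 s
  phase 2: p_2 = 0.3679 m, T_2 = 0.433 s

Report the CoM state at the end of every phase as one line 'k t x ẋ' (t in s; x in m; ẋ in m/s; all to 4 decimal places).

phase 1: p=0.0497, T=0.255, ωT=0.954618, cosh=1.491319, sinh=1.106359; start (x,ẋ)=(-0.040600, -0.056400) → end (x,ẋ)=(-0.101634, -0.458112)
phase 2: p=0.3679, T=0.433, ωT=1.620979, cosh=2.627872, sinh=2.430167; start (x,ẋ)=(-0.101634, -0.458112) → end (x,ẋ)=(-1.163360, -5.475481)

1 0.2550 -0.1016 -0.4581
2 0.6880 -1.1634 -5.4755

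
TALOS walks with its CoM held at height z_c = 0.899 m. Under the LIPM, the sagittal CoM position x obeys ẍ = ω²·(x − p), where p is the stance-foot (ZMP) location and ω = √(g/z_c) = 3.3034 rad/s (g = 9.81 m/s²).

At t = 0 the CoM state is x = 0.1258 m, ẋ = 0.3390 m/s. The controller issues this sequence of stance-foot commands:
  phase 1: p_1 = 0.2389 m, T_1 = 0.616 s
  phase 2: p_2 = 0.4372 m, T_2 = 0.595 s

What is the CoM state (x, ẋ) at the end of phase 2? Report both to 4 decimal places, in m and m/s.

phase 1: p=0.2389, T=0.616, ωT=2.034894, cosh=3.891069, sinh=3.760375; start (x,ẋ)=(0.125800, 0.339000) → end (x,ẋ)=(0.184716, -0.085858)
phase 2: p=0.4372, T=0.595, ωT=1.965523, cosh=3.639364, sinh=3.499281; start (x,ẋ)=(0.184716, -0.085858) → end (x,ẋ)=(-0.572632, -3.231070)

x = -0.5726, ẋ = -3.2311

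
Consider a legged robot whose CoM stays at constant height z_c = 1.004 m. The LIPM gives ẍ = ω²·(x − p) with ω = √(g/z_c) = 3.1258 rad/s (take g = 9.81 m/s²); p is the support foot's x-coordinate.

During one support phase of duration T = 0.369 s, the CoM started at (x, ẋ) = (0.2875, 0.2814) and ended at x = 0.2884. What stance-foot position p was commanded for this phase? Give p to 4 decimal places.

p = 0.4593

ωT = 3.1258·0.369 = 1.153420; cosh(ωT) = 1.742284, sinh(ωT) = 1.426729
x(T) = p + (x₀−p)·cosh(ωT) + (ẋ₀/ω)·sinh(ωT) ⇒ p·(1 − cosh) = x(T) − x₀·cosh − (ẋ₀/ω)·sinh
numerator   = 0.2884 − (0.2875)·1.742284 − (0.2814/3.1258)·1.426729 = -0.340948
denominator = 1 − 1.742284 = -0.742284
p = -0.340948 / -0.742284 = 0.4593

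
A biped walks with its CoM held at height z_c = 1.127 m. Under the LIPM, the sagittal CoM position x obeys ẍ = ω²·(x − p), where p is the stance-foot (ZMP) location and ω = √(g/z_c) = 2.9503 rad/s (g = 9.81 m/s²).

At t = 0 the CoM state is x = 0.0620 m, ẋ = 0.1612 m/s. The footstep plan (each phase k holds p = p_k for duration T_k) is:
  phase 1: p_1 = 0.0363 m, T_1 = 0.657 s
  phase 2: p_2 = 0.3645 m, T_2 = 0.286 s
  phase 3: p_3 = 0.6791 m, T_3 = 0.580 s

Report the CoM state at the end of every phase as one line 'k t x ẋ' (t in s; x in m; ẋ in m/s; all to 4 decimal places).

phase 1: p=0.0363, T=0.657, ωT=1.938347, cosh=3.545600, sinh=3.401658; start (x,ẋ)=(0.062000, 0.161200) → end (x,ẋ)=(0.313283, 0.829474)
phase 2: p=0.3645, T=0.286, ωT=0.843786, cosh=1.377616, sinh=0.947537; start (x,ẋ)=(0.313283, 0.829474) → end (x,ẋ)=(0.560342, 0.999520)
phase 3: p=0.6791, T=0.580, ωT=1.711174, cosh=2.858055, sinh=2.677401; start (x,ẋ)=(0.560342, 0.999520) → end (x,ẋ)=(1.246749, 1.918598)

1 0.6570 0.3133 0.8295
2 0.9430 0.5603 0.9995
3 1.5230 1.2467 1.9186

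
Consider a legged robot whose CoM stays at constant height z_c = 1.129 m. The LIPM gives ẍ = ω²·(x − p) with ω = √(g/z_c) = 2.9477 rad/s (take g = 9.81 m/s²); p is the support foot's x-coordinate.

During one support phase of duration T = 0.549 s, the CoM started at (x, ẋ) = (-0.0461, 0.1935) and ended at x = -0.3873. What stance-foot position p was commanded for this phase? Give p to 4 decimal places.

ωT = 2.9477·0.549 = 1.618287; cosh(ωT) = 2.621341, sinh(ωT) = 2.423103
x(T) = p + (x₀−p)·cosh(ωT) + (ẋ₀/ω)·sinh(ωT) ⇒ p·(1 − cosh) = x(T) − x₀·cosh − (ẋ₀/ω)·sinh
numerator   = -0.3873 − (-0.0461)·2.621341 − (0.1935/2.9477)·2.423103 = -0.425519
denominator = 1 − 2.621341 = -1.621341
p = -0.425519 / -1.621341 = 0.2624

p = 0.2624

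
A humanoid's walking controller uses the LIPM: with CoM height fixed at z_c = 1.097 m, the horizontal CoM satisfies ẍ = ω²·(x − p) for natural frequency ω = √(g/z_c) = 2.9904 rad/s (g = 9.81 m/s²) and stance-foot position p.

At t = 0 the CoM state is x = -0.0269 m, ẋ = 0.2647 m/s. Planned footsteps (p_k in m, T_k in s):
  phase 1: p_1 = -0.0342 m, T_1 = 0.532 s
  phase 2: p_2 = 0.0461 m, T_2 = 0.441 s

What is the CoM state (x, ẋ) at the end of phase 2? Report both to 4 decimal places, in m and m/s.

phase 1: p=-0.0342, T=0.532, ωT=1.590893, cosh=2.555936, sinh=2.352193; start (x,ẋ)=(-0.026900, 0.264700) → end (x,ẋ)=(0.192666, 0.727905)
phase 2: p=0.0461, T=0.441, ωT=1.318766, cosh=2.003136, sinh=1.735671; start (x,ẋ)=(0.192666, 0.727905) → end (x,ẋ)=(0.762179, 2.218822)

x = 0.7622, ẋ = 2.2188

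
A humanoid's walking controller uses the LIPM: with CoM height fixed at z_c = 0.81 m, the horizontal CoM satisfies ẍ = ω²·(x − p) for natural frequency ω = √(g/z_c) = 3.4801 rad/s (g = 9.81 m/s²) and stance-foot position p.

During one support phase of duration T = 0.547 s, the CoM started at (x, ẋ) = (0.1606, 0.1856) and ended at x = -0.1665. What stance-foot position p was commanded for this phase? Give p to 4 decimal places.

p = 0.3672

ωT = 3.4801·0.547 = 1.903615; cosh(ωT) = 3.429567, sinh(ωT) = 3.280538
x(T) = p + (x₀−p)·cosh(ωT) + (ẋ₀/ω)·sinh(ωT) ⇒ p·(1 − cosh) = x(T) − x₀·cosh − (ẋ₀/ω)·sinh
numerator   = -0.1665 − (0.1606)·3.429567 − (0.1856/3.4801)·3.280538 = -0.892246
denominator = 1 − 3.429567 = -2.429567
p = -0.892246 / -2.429567 = 0.3672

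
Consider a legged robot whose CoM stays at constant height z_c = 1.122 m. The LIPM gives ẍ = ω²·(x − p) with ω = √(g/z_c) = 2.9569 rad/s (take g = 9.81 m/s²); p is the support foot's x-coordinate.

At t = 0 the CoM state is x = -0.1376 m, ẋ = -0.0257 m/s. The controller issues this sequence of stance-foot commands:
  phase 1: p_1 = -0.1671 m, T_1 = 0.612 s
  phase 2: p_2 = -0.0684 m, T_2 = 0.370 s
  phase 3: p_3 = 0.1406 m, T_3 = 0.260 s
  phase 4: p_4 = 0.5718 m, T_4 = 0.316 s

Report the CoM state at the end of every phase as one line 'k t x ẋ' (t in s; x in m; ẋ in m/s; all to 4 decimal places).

1 0.6120 -0.1004 0.1787
2 0.9820 -0.0415 0.1712
3 1.2420 -0.0490 -0.2316
4 1.5580 -0.4246 -2.3160

phase 1: p=-0.1671, T=0.612, ωT=1.809623, cosh=3.135929, sinh=2.972214; start (x,ẋ)=(-0.137600, -0.025700) → end (x,ẋ)=(-0.100423, 0.178668)
phase 2: p=-0.0684, T=0.370, ωT=1.094053, cosh=1.660605, sinh=1.325748; start (x,ẋ)=(-0.100423, 0.178668) → end (x,ẋ)=(-0.041470, 0.171164)
phase 3: p=0.1406, T=0.260, ωT=0.768794, cosh=1.310367, sinh=0.846796; start (x,ẋ)=(-0.041470, 0.171164) → end (x,ẋ)=(-0.048962, -0.231597)
phase 4: p=0.5718, T=0.316, ωT=0.934380, cosh=1.469232, sinh=1.076403; start (x,ẋ)=(-0.048962, -0.231597) → end (x,ẋ)=(-0.424552, -2.316040)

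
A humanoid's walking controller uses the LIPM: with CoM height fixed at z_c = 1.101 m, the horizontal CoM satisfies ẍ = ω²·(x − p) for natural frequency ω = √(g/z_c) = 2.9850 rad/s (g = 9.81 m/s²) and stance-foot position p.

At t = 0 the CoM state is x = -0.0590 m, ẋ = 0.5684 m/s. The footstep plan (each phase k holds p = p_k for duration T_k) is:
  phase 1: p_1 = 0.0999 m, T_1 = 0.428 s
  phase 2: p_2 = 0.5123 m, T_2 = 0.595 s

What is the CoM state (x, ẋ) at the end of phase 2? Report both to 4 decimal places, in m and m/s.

x = -0.4148, ẋ = -2.5098

phase 1: p=0.0999, T=0.428, ωT=1.277580, cosh=1.933329, sinh=1.654618; start (x,ẋ)=(-0.059000, 0.568400) → end (x,ẋ)=(0.107764, 0.314092)
phase 2: p=0.5123, T=0.595, ωT=1.776075, cosh=3.037964, sinh=2.868663; start (x,ẋ)=(0.107764, 0.314092) → end (x,ẋ)=(-0.414815, -2.509824)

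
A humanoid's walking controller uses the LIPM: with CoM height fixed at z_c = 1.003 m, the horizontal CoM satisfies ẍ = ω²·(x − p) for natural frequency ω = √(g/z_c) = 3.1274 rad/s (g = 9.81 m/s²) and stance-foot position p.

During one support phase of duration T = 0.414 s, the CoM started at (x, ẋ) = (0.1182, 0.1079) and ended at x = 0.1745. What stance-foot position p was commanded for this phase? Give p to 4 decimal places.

p = 0.1202

ωT = 3.1274·0.414 = 1.294744; cosh(ωT) = 1.962014, sinh(ωT) = 1.688046
x(T) = p + (x₀−p)·cosh(ωT) + (ẋ₀/ω)·sinh(ωT) ⇒ p·(1 − cosh) = x(T) − x₀·cosh − (ẋ₀/ω)·sinh
numerator   = 0.1745 − (0.1182)·1.962014 − (0.1079/3.1274)·1.688046 = -0.115650
denominator = 1 − 1.962014 = -0.962014
p = -0.115650 / -0.962014 = 0.1202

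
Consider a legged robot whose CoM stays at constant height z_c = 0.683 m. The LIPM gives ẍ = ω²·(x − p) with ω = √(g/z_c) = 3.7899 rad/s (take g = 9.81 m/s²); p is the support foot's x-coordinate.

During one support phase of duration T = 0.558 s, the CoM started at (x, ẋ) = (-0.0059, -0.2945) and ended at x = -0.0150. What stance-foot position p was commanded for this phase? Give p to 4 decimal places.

p = -0.1021

ωT = 3.7899·0.558 = 2.114764; cosh(ωT) = 4.204147, sinh(ωT) = 4.083485
x(T) = p + (x₀−p)·cosh(ωT) + (ẋ₀/ω)·sinh(ωT) ⇒ p·(1 − cosh) = x(T) − x₀·cosh − (ẋ₀/ω)·sinh
numerator   = -0.0150 − (-0.0059)·4.204147 − (-0.2945/3.7899)·4.083485 = 0.327118
denominator = 1 − 4.204147 = -3.204147
p = 0.327118 / -3.204147 = -0.1021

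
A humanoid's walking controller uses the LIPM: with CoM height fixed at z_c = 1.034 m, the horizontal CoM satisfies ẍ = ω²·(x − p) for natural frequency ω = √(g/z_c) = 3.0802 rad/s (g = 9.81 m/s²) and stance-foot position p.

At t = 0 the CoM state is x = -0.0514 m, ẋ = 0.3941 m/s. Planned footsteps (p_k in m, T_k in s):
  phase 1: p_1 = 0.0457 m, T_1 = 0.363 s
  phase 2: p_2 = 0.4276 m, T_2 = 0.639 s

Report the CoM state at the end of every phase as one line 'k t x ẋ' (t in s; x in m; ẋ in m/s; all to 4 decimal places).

1 0.3630 0.0561 0.2586
2 1.0020 -0.6333 -3.0719

phase 1: p=0.0457, T=0.363, ωT=1.118113, cosh=1.692986, sinh=1.366089; start (x,ẋ)=(-0.051400, 0.394100) → end (x,ẋ)=(0.056097, 0.258625)
phase 2: p=0.4276, T=0.639, ωT=1.968248, cosh=3.648912, sinh=3.509211; start (x,ẋ)=(0.056097, 0.258625) → end (x,ẋ)=(-0.633335, -3.071900)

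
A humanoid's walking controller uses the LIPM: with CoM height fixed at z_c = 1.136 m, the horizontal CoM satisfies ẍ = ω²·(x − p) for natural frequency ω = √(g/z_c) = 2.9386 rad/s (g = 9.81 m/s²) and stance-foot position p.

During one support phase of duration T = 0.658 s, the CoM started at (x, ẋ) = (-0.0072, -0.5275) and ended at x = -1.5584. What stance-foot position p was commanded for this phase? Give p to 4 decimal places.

ωT = 2.9386·0.658 = 1.933599; cosh(ωT) = 3.529488, sinh(ωT) = 3.384861
x(T) = p + (x₀−p)·cosh(ωT) + (ẋ₀/ω)·sinh(ωT) ⇒ p·(1 − cosh) = x(T) − x₀·cosh − (ẋ₀/ω)·sinh
numerator   = -1.5584 − (-0.0072)·3.529488 − (-0.5275/2.9386)·3.384861 = -0.925381
denominator = 1 − 3.529488 = -2.529488
p = -0.925381 / -2.529488 = 0.3658

p = 0.3658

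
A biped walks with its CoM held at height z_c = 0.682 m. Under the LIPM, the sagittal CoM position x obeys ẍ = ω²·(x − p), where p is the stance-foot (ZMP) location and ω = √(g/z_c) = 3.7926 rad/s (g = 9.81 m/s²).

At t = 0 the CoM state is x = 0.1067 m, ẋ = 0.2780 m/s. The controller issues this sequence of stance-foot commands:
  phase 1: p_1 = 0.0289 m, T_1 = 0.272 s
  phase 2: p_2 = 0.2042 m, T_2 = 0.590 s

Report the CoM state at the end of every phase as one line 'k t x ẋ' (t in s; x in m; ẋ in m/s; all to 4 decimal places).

1 0.2720 0.2417 0.8008
2 0.8620 1.3598 4.4532

phase 1: p=0.0289, T=0.272, ωT=1.031587, cosh=1.580978, sinh=1.224537; start (x,ẋ)=(0.106700, 0.278000) → end (x,ẋ)=(0.241659, 0.800829)
phase 2: p=0.2042, T=0.590, ωT=2.237634, cosh=4.738922, sinh=4.632211; start (x,ẋ)=(0.241659, 0.800829) → end (x,ẋ)=(1.359835, 4.453159)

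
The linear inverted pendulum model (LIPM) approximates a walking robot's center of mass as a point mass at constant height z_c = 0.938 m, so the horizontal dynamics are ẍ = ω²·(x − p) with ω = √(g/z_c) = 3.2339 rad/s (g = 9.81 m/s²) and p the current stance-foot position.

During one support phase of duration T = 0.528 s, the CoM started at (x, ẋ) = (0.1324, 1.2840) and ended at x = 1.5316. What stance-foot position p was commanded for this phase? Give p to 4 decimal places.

p = -0.0517

ωT = 3.2339·0.528 = 1.707499; cosh(ωT) = 2.848235, sinh(ωT) = 2.666917
x(T) = p + (x₀−p)·cosh(ωT) + (ẋ₀/ω)·sinh(ωT) ⇒ p·(1 − cosh) = x(T) − x₀·cosh − (ẋ₀/ω)·sinh
numerator   = 1.5316 − (0.1324)·2.848235 − (1.2840/3.2339)·2.666917 = 0.095611
denominator = 1 − 2.848235 = -1.848235
p = 0.095611 / -1.848235 = -0.0517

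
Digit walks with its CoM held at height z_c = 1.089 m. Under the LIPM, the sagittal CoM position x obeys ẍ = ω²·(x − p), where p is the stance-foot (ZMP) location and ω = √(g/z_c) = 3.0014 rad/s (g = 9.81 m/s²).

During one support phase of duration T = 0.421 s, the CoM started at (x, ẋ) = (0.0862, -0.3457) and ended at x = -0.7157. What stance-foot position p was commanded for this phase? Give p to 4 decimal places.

ωT = 3.0014·0.421 = 1.263589; cosh(ωT) = 1.910368, sinh(ωT) = 1.627730
x(T) = p + (x₀−p)·cosh(ωT) + (ẋ₀/ω)·sinh(ωT) ⇒ p·(1 − cosh) = x(T) − x₀·cosh − (ẋ₀/ω)·sinh
numerator   = -0.7157 − (0.0862)·1.910368 − (-0.3457/3.0014)·1.627730 = -0.692892
denominator = 1 − 1.910368 = -0.910368
p = -0.692892 / -0.910368 = 0.7611

p = 0.7611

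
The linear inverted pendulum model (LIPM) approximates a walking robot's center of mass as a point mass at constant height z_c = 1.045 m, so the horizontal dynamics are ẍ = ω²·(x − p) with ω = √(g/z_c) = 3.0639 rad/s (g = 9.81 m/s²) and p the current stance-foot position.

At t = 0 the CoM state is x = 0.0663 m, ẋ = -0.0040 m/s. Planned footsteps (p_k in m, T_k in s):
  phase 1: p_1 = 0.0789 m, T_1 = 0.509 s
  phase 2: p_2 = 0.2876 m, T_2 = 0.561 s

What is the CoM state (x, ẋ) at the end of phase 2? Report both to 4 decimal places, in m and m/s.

x = -0.4979, ẋ = -2.2907

phase 1: p=0.0789, T=0.509, ωT=1.559525, cosh=2.483399, sinh=2.273163; start (x,ẋ)=(0.066300, -0.004000) → end (x,ẋ)=(0.044642, -0.097689)
phase 2: p=0.2876, T=0.561, ωT=1.718848, cosh=2.878685, sinh=2.699413; start (x,ẋ)=(0.044642, -0.097689) → end (x,ẋ)=(-0.497869, -2.290661)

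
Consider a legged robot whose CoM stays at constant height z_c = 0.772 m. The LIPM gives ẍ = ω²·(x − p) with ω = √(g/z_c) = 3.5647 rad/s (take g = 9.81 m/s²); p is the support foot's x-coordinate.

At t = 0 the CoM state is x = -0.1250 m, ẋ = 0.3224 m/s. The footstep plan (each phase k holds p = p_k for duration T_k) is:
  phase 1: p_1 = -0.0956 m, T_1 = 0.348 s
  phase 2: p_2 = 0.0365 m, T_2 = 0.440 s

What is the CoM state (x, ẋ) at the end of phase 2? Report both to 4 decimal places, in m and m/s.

phase 1: p=-0.0956, T=0.348, ωT=1.240516, cosh=1.873315, sinh=1.584080; start (x,ẋ)=(-0.125000, 0.322400) → end (x,ẋ)=(-0.007407, 0.437942)
phase 2: p=0.0365, T=0.440, ωT=1.568468, cosh=2.503827, sinh=2.295463; start (x,ẋ)=(-0.007407, 0.437942) → end (x,ẋ)=(0.208573, 0.737252)

x = 0.2086, ẋ = 0.7373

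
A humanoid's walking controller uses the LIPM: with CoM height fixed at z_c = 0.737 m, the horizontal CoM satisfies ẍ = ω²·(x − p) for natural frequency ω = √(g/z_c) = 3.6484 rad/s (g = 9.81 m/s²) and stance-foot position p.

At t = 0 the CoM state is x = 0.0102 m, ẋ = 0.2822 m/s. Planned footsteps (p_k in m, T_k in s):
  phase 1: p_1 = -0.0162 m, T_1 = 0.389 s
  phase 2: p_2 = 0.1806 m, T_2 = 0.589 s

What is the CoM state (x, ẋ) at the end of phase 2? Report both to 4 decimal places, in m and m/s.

phase 1: p=-0.0162, T=0.389, ωT=1.419228, cosh=2.187913, sinh=1.946013; start (x,ẋ)=(0.010200, 0.282200) → end (x,ẋ)=(0.192083, 0.804865)
phase 2: p=0.1806, T=0.589, ωT=2.148908, cosh=4.346048, sinh=4.229437; start (x,ẋ)=(0.192083, 0.804865) → end (x,ẋ)=(1.163552, 3.675172)

x = 1.1636, ẋ = 3.6752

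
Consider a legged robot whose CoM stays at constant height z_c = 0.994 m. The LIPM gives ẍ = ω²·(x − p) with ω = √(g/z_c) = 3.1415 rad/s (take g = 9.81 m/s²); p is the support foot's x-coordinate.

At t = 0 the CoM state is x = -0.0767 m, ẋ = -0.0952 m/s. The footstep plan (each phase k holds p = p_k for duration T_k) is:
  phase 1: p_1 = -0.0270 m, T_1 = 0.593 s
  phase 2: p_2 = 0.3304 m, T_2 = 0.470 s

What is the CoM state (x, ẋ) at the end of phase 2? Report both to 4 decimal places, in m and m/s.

phase 1: p=-0.0270, T=0.593, ωT=1.862909, cosh=3.298837, sinh=3.143617; start (x,ẋ)=(-0.076700, -0.095200) → end (x,ẋ)=(-0.286216, -0.804870)
phase 2: p=0.3304, T=0.470, ωT=1.476505, cosh=2.303027, sinh=2.074592; start (x,ẋ)=(-0.286216, -0.804870) → end (x,ẋ)=(-1.621206, -5.872331)

x = -1.6212, ẋ = -5.8723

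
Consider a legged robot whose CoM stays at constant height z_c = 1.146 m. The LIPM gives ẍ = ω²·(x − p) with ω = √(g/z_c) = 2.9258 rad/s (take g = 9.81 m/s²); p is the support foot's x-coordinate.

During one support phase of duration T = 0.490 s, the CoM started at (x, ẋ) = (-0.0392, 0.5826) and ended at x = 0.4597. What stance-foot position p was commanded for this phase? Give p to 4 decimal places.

p = -0.1256

ωT = 2.9258·0.490 = 1.433642; cosh(ωT) = 2.216192, sinh(ωT) = 1.977753
x(T) = p + (x₀−p)·cosh(ωT) + (ẋ₀/ω)·sinh(ωT) ⇒ p·(1 − cosh) = x(T) − x₀·cosh − (ẋ₀/ω)·sinh
numerator   = 0.4597 − (-0.0392)·2.216192 − (0.5826/2.9258)·1.977753 = 0.152755
denominator = 1 − 2.216192 = -1.216192
p = 0.152755 / -1.216192 = -0.1256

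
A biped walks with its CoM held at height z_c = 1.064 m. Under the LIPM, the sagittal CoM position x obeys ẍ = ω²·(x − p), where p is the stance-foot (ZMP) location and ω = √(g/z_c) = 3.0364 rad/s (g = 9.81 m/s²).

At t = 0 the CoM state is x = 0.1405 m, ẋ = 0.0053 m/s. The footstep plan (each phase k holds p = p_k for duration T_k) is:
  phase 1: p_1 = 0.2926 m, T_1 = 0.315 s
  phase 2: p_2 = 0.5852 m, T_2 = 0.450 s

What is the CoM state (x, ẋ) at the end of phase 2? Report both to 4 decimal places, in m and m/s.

x = -0.8005, ẋ = -3.9351

phase 1: p=0.2926, T=0.315, ωT=0.956466, cosh=1.493366, sinh=1.109117; start (x,ẋ)=(0.140500, 0.005300) → end (x,ẋ)=(0.067395, -0.504316)
phase 2: p=0.5852, T=0.450, ωT=1.366380, cosh=2.088079, sinh=1.833051; start (x,ẋ)=(0.067395, -0.504316) → end (x,ẋ)=(-0.800470, -3.935090)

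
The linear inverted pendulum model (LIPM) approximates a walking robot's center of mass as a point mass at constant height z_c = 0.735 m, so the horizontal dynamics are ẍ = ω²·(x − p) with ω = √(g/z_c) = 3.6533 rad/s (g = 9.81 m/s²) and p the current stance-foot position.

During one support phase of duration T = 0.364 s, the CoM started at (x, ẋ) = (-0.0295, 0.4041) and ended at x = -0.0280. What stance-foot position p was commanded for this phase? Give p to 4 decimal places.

ωT = 3.6533·0.364 = 1.329801; cosh(ωT) = 2.022411, sinh(ωT) = 1.757881
x(T) = p + (x₀−p)·cosh(ωT) + (ẋ₀/ω)·sinh(ωT) ⇒ p·(1 − cosh) = x(T) − x₀·cosh − (ẋ₀/ω)·sinh
numerator   = -0.0280 − (-0.0295)·2.022411 − (0.4041/3.6533)·1.757881 = -0.162782
denominator = 1 − 2.022411 = -1.022411
p = -0.162782 / -1.022411 = 0.1592

p = 0.1592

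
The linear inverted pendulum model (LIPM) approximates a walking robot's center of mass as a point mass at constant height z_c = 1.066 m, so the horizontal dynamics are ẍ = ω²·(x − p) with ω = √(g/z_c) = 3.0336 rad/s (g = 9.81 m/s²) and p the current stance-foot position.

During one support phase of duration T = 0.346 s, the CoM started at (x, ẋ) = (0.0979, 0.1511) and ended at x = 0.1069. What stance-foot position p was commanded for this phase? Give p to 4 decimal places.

ωT = 3.0336·0.346 = 1.049626; cosh(ωT) = 1.603325, sinh(ωT) = 1.253256
x(T) = p + (x₀−p)·cosh(ωT) + (ẋ₀/ω)·sinh(ωT) ⇒ p·(1 − cosh) = x(T) − x₀·cosh − (ẋ₀/ω)·sinh
numerator   = 0.1069 − (0.0979)·1.603325 − (0.1511/3.0336)·1.253256 = -0.112489
denominator = 1 − 1.603325 = -0.603325
p = -0.112489 / -0.603325 = 0.1864

p = 0.1864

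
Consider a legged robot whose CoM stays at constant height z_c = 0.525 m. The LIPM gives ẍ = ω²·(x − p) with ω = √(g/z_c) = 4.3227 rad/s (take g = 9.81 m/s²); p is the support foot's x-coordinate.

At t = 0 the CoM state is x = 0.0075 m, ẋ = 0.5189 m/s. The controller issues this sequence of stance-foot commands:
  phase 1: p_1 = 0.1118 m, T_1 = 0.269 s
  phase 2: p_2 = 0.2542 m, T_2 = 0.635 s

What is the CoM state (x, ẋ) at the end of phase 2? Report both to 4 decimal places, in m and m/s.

phase 1: p=0.1118, T=0.269, ωT=1.162806, cosh=1.755753, sinh=1.443145; start (x,ẋ)=(0.007500, 0.518900) → end (x,ẋ)=(0.101911, 0.260407)
phase 2: p=0.2542, T=0.635, ωT=2.744915, cosh=7.813769, sinh=7.749515; start (x,ẋ)=(0.101911, 0.260407) → end (x,ẋ)=(-0.468905, -3.066736)

x = -0.4689, ẋ = -3.0667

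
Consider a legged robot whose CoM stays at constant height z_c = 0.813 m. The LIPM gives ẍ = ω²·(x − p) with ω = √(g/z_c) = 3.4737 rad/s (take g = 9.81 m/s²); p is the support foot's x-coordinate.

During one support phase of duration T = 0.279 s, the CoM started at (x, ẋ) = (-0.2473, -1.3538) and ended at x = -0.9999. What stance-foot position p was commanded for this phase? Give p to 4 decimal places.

p = 0.3692

ωT = 3.4737·0.279 = 0.969162; cosh(ωT) = 1.507568, sinh(ωT) = 1.128167
x(T) = p + (x₀−p)·cosh(ωT) + (ẋ₀/ω)·sinh(ωT) ⇒ p·(1 − cosh) = x(T) − x₀·cosh − (ẋ₀/ω)·sinh
numerator   = -0.9999 − (-0.2473)·1.507568 − (-1.3538/3.4737)·1.128167 = -0.187399
denominator = 1 − 1.507568 = -0.507568
p = -0.187399 / -0.507568 = 0.3692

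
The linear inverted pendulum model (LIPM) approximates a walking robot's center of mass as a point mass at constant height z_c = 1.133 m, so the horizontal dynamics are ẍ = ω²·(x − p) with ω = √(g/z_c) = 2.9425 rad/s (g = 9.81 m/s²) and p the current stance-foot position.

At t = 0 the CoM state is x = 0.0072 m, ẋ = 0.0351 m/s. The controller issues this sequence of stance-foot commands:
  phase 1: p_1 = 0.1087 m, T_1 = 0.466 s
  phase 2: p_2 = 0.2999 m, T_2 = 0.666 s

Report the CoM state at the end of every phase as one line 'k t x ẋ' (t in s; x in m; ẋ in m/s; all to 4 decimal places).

phase 1: p=0.1087, T=0.466, ωT=1.371205, cosh=2.096948, sinh=1.843147; start (x,ẋ)=(0.007200, 0.035100) → end (x,ẋ)=(-0.082154, -0.476878)
phase 2: p=0.2999, T=0.666, ωT=1.959705, cosh=3.619067, sinh=3.478167; start (x,ẋ)=(-0.082154, -0.476878) → end (x,ẋ)=(-1.646471, -5.635989)

1 0.4660 -0.0822 -0.4769
2 1.1320 -1.6465 -5.6360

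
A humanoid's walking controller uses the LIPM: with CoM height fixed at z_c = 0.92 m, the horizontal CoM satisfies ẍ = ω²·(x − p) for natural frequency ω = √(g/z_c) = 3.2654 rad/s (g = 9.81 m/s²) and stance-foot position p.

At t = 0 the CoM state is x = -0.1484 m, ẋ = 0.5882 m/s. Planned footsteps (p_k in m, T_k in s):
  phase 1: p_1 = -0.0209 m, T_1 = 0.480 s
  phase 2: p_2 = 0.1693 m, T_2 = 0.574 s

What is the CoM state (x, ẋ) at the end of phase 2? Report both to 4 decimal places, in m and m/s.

phase 1: p=-0.0209, T=0.480, ωT=1.567392, cosh=2.501359, sinh=2.292770; start (x,ẋ)=(-0.148400, 0.588200) → end (x,ẋ)=(0.073176, 0.516731)
phase 2: p=0.1693, T=0.574, ωT=1.874340, cosh=3.334985, sinh=3.181529; start (x,ẋ)=(0.073176, 0.516731) → end (x,ẋ)=(0.352186, 0.724659)

x = 0.3522, ẋ = 0.7247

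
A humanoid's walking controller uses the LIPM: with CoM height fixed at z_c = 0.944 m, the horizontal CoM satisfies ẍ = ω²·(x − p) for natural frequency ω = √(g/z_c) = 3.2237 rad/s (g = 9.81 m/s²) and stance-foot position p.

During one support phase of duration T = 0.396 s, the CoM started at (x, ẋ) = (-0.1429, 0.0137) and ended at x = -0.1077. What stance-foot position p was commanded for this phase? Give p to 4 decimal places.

ωT = 3.2237·0.396 = 1.276585; cosh(ωT) = 1.931684, sinh(ωT) = 1.652695
x(T) = p + (x₀−p)·cosh(ωT) + (ẋ₀/ω)·sinh(ωT) ⇒ p·(1 − cosh) = x(T) − x₀·cosh − (ẋ₀/ω)·sinh
numerator   = -0.1077 − (-0.1429)·1.931684 − (0.0137/3.2237)·1.652695 = 0.161314
denominator = 1 − 1.931684 = -0.931684
p = 0.161314 / -0.931684 = -0.1731

p = -0.1731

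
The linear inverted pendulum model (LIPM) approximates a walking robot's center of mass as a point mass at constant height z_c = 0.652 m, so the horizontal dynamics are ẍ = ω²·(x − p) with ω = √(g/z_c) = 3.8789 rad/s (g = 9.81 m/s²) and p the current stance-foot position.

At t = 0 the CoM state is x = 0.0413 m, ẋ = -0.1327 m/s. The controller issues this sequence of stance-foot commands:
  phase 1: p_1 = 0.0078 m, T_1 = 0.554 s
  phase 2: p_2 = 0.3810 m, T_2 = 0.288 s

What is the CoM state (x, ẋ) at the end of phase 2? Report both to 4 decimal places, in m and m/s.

phase 1: p=0.0078, T=0.554, ωT=2.148911, cosh=4.346061, sinh=4.229450; start (x,ẋ)=(0.041300, -0.132700) → end (x,ẋ)=(0.008700, -0.027134)
phase 2: p=0.3810, T=0.288, ωT=1.117123, cosh=1.691635, sinh=1.364415; start (x,ẋ)=(0.008700, -0.027134) → end (x,ẋ)=(-0.258339, -2.016270)

x = -0.2583, ẋ = -2.0163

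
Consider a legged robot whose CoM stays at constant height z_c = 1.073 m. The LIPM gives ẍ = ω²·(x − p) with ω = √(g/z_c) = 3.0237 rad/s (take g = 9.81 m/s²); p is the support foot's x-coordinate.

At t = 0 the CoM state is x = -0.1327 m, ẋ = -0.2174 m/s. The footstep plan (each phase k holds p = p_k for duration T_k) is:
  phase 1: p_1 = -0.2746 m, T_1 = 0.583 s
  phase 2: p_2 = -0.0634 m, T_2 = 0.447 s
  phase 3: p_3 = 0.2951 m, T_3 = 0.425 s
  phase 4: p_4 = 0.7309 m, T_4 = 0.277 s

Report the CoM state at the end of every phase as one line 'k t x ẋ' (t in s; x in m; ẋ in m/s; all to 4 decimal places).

1 0.5830 -0.0522 0.5614
2 1.0300 0.2942 1.2180
3 1.4550 0.9658 2.3656
4 1.7320 1.7877 3.9119

phase 1: p=-0.2746, T=0.583, ωT=1.762817, cosh=3.000198, sinh=2.828637; start (x,ẋ)=(-0.132700, -0.217400) → end (x,ẋ)=(-0.052247, 0.561421)
phase 2: p=-0.0634, T=0.447, ωT=1.351594, cosh=2.061203, sinh=1.802376; start (x,ẋ)=(-0.052247, 0.561421) → end (x,ẋ)=(0.294241, 1.217983)
phase 3: p=0.2951, T=0.425, ωT=1.285072, cosh=1.945780, sinh=1.669150; start (x,ẋ)=(0.294241, 1.217983) → end (x,ẋ)=(0.965783, 2.365594)
phase 4: p=0.7309, T=0.277, ωT=0.837565, cosh=1.371748, sinh=0.938985; start (x,ẋ)=(0.965783, 2.365594) → end (x,ẋ)=(1.787716, 3.911881)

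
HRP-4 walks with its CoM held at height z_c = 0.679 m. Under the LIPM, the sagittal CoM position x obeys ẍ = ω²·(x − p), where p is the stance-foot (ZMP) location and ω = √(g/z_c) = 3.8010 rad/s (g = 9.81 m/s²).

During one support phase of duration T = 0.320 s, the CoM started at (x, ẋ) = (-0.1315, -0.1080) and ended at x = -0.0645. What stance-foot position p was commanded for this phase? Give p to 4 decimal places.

p = -0.2640

ωT = 3.8010·0.320 = 1.216320; cosh(ωT) = 1.835532, sinh(ωT) = 1.539214
x(T) = p + (x₀−p)·cosh(ωT) + (ẋ₀/ω)·sinh(ωT) ⇒ p·(1 − cosh) = x(T) − x₀·cosh − (ẋ₀/ω)·sinh
numerator   = -0.0645 − (-0.1315)·1.835532 − (-0.1080/3.8010)·1.539214 = 0.220607
denominator = 1 − 1.835532 = -0.835532
p = 0.220607 / -0.835532 = -0.2640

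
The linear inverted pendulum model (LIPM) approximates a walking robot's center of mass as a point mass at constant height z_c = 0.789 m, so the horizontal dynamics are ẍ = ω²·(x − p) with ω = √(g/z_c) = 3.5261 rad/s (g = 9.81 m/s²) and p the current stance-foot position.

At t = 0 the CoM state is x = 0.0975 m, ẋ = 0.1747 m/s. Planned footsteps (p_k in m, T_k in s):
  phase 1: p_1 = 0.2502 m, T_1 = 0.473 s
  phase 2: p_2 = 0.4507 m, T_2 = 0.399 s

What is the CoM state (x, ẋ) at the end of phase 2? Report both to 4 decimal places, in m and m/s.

phase 1: p=0.2502, T=0.473, ωT=1.667845, cosh=2.744694, sinh=2.556040; start (x,ẋ)=(0.097500, 0.174700) → end (x,ẋ)=(-0.042276, -0.896765)
phase 2: p=0.4507, T=0.399, ωT=1.406914, cosh=2.164116, sinh=1.919218; start (x,ẋ)=(-0.042276, -0.896765) → end (x,ẋ)=(-1.104257, -5.276848)

x = -1.1043, ẋ = -5.2768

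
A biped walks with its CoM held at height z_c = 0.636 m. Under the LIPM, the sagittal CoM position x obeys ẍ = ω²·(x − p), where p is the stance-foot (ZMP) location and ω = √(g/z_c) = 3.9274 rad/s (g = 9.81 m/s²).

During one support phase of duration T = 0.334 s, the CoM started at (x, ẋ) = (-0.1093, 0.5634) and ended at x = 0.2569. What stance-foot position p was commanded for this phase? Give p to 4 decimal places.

p = -0.2296

ωT = 3.9274·0.334 = 1.311752; cosh(ωT) = 1.991009, sinh(ωT) = 1.721662
x(T) = p + (x₀−p)·cosh(ωT) + (ẋ₀/ω)·sinh(ωT) ⇒ p·(1 − cosh) = x(T) − x₀·cosh − (ẋ₀/ω)·sinh
numerator   = 0.2569 − (-0.1093)·1.991009 − (0.5634/3.9274)·1.721662 = 0.227539
denominator = 1 − 1.991009 = -0.991009
p = 0.227539 / -0.991009 = -0.2296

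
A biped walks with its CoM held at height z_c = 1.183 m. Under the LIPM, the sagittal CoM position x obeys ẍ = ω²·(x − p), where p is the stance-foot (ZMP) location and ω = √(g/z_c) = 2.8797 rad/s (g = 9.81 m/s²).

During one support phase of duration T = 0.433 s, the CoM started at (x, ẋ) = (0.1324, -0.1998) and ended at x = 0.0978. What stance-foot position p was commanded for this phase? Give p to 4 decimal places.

ωT = 2.8797·0.433 = 1.246910; cosh(ωT) = 1.883483, sinh(ωT) = 1.596092
x(T) = p + (x₀−p)·cosh(ωT) + (ẋ₀/ω)·sinh(ωT) ⇒ p·(1 − cosh) = x(T) − x₀·cosh − (ẋ₀/ω)·sinh
numerator   = 0.0978 − (0.1324)·1.883483 − (-0.1998/2.8797)·1.596092 = -0.040833
denominator = 1 − 1.883483 = -0.883483
p = -0.040833 / -0.883483 = 0.0462

p = 0.0462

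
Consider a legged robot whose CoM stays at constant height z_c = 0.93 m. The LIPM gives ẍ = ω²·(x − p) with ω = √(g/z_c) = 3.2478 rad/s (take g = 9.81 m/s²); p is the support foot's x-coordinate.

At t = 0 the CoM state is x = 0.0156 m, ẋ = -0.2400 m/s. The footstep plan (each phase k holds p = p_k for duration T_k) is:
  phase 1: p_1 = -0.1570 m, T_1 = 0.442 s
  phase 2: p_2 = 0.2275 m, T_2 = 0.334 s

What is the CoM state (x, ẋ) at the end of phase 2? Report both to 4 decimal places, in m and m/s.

phase 1: p=-0.1570, T=0.442, ωT=1.435528, cosh=2.219926, sinh=1.981936; start (x,ẋ)=(0.015600, -0.240000) → end (x,ẋ)=(0.079702, 0.578232)
phase 2: p=0.2275, T=0.334, ωT=1.084765, cosh=1.648363, sinh=1.310382; start (x,ẋ)=(0.079702, 0.578232) → end (x,ẋ)=(0.217173, 0.324128)

x = 0.2172, ẋ = 0.3241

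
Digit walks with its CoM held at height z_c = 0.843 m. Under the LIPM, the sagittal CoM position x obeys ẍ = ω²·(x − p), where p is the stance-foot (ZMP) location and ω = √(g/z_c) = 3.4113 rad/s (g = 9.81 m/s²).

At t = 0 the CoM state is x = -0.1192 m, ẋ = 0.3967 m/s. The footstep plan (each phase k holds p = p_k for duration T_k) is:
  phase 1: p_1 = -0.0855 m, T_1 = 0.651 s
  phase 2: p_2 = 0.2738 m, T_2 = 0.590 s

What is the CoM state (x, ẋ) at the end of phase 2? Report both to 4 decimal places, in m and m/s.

x = 1.7517, ẋ = 5.2129

phase 1: p=-0.0855, T=0.651, ωT=2.220756, cosh=4.661412, sinh=4.552885; start (x,ẋ)=(-0.119200, 0.396700) → end (x,ẋ)=(0.286865, 1.325779)
phase 2: p=0.2738, T=0.590, ωT=2.012667, cosh=3.808440, sinh=3.674808; start (x,ẋ)=(0.286865, 1.325779) → end (x,ẋ)=(1.751748, 5.212934)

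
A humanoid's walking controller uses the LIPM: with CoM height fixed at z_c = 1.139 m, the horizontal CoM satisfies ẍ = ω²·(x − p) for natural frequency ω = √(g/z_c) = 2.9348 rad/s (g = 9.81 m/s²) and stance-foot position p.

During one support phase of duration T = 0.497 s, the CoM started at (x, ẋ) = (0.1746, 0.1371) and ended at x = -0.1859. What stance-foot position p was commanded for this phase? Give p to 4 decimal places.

ωT = 2.9348·0.497 = 1.458596; cosh(ωT) = 2.266240, sinh(ωT) = 2.033677
x(T) = p + (x₀−p)·cosh(ωT) + (ẋ₀/ω)·sinh(ωT) ⇒ p·(1 − cosh) = x(T) − x₀·cosh − (ẋ₀/ω)·sinh
numerator   = -0.1859 − (0.1746)·2.266240 − (0.1371/2.9348)·2.033677 = -0.676589
denominator = 1 − 2.266240 = -1.266240
p = -0.676589 / -1.266240 = 0.5343

p = 0.5343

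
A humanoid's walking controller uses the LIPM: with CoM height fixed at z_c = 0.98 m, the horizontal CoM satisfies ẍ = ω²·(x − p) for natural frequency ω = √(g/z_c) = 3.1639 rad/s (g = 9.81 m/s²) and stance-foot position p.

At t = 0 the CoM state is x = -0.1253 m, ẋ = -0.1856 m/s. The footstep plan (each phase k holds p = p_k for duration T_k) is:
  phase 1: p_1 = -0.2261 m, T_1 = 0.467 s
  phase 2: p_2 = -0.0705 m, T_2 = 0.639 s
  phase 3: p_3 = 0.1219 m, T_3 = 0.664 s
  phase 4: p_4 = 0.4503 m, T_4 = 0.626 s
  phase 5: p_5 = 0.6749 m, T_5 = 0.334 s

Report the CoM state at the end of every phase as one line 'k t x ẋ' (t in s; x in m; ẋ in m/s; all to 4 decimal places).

phase 1: p=-0.2261, T=0.467, ωT=1.477541, cosh=2.305178, sinh=2.076980; start (x,ẋ)=(-0.125300, -0.185600) → end (x,ẋ)=(-0.115577, 0.234552)
phase 2: p=-0.0705, T=0.639, ωT=2.021732, cosh=3.841910, sinh=3.709484; start (x,ẋ)=(-0.115577, 0.234552) → end (x,ẋ)=(0.031315, 0.372079)
phase 3: p=0.1219, T=0.664, ωT=2.100830, cosh=4.147651, sinh=4.025296; start (x,ẋ)=(0.031315, 0.372079) → end (x,ẋ)=(0.219563, 0.389590)
phase 4: p=0.4503, T=0.626, ωT=1.980601, cosh=3.692543, sinh=3.554557; start (x,ẋ)=(0.219563, 0.389590) → end (x,ẋ)=(0.035990, -1.156345)
phase 5: p=0.6749, T=0.334, ωT=1.056743, cosh=1.612285, sinh=1.264699; start (x,ẋ)=(0.035990, -1.156345) → end (x,ẋ)=(-0.817429, -4.420882)

1 0.4670 -0.1156 0.2346
2 1.1060 0.0313 0.3721
3 1.7700 0.2196 0.3896
4 2.3960 0.0360 -1.1563
5 2.7300 -0.8174 -4.4209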